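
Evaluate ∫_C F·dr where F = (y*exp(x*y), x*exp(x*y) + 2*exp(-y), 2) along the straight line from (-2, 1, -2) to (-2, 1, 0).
4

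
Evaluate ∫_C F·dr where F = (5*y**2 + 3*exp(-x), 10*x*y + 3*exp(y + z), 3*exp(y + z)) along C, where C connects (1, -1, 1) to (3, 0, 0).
-5 - 3*exp(-3) + 3*exp(-1)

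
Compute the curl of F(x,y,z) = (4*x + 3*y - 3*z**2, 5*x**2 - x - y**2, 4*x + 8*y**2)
(16*y, -6*z - 4, 10*x - 4)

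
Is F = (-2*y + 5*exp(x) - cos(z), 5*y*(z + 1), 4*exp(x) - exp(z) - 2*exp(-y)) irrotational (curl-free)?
No, ∇×F = (-5*y + 2*exp(-y), -4*exp(x) + sin(z), 2)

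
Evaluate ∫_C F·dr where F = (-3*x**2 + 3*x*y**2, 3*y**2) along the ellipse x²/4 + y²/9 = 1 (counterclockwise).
0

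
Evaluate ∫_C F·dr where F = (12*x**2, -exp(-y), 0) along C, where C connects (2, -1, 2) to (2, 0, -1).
1 - E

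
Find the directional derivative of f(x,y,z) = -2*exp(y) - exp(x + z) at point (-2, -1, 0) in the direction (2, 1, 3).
sqrt(14)*(-2*E - 5)*exp(-2)/14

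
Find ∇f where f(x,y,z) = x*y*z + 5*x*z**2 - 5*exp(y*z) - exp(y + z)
(z*(y + 5*z), x*z - 5*z*exp(y*z) - exp(y + z), x*y + 10*x*z - 5*y*exp(y*z) - exp(y + z))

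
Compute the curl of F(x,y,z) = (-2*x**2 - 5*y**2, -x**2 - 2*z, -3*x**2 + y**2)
(2*y + 2, 6*x, -2*x + 10*y)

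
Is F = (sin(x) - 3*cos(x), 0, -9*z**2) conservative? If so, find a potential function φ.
Yes, F is conservative. φ = -3*z**3 - 3*sin(x) - cos(x)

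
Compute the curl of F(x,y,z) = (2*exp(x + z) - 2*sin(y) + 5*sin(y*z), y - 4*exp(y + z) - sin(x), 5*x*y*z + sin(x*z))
(5*x*z + 4*exp(y + z), -5*y*z + 5*y*cos(y*z) - z*cos(x*z) + 2*exp(x + z), -5*z*cos(y*z) - cos(x) + 2*cos(y))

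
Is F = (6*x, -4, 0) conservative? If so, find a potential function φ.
Yes, F is conservative. φ = 3*x**2 - 4*y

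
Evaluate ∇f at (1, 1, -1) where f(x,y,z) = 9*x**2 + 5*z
(18, 0, 5)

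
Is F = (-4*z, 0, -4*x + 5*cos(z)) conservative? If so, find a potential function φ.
Yes, F is conservative. φ = -4*x*z + 5*sin(z)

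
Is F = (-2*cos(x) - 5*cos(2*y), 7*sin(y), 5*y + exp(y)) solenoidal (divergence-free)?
No, ∇·F = 2*sin(x) + 7*cos(y)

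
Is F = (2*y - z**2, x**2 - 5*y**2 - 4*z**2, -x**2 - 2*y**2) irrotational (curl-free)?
No, ∇×F = (-4*y + 8*z, 2*x - 2*z, 2*x - 2)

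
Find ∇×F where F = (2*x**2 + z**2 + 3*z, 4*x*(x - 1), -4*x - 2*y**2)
(-4*y, 2*z + 7, 8*x - 4)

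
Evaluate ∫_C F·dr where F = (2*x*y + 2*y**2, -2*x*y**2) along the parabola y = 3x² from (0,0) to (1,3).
-723/70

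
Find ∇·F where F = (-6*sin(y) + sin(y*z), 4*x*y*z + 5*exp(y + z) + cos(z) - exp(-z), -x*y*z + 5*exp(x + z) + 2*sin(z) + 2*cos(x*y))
-x*y + 4*x*z + 5*exp(x + z) + 5*exp(y + z) + 2*cos(z)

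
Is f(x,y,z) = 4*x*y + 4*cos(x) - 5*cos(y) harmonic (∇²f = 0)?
No, ∇²f = -4*cos(x) + 5*cos(y)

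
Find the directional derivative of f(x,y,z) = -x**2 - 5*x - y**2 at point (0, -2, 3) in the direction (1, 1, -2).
-sqrt(6)/6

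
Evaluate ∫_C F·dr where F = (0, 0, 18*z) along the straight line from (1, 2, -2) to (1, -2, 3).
45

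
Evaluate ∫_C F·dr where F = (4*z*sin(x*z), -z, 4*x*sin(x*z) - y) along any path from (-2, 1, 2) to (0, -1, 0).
4*cos(4) - 2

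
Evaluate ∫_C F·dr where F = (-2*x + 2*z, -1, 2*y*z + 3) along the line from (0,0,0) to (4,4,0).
-20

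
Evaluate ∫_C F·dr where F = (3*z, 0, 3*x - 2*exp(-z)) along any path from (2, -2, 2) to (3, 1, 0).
-10 - 2*exp(-2)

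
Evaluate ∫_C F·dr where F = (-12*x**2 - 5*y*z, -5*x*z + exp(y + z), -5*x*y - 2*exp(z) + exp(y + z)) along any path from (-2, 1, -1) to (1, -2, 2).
-2*exp(2) - 6 + 2*exp(-1)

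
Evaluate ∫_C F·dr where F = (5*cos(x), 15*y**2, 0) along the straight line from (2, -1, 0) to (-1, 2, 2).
-5*sin(2) - 5*sin(1) + 45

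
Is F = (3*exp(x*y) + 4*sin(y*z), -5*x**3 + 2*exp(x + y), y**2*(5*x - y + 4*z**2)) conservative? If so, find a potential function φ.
No, ∇×F = (y*(10*x - 3*y + 8*z**2), y*(-5*y + 4*cos(y*z)), -15*x**2 - 3*x*exp(x*y) - 4*z*cos(y*z) + 2*exp(x + y)) ≠ 0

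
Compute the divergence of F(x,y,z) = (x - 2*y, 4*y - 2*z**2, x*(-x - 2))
5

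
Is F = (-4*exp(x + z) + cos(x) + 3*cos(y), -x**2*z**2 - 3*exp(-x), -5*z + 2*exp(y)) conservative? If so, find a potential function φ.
No, ∇×F = (2*x**2*z + 2*exp(y), -4*exp(x + z), -2*x*z**2 + 3*sin(y) + 3*exp(-x)) ≠ 0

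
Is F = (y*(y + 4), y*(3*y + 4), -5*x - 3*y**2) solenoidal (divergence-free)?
No, ∇·F = 6*y + 4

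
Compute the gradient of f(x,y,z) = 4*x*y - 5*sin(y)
(4*y, 4*x - 5*cos(y), 0)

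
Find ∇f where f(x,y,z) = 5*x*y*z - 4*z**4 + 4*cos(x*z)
(z*(5*y - 4*sin(x*z)), 5*x*z, 5*x*y - 4*x*sin(x*z) - 16*z**3)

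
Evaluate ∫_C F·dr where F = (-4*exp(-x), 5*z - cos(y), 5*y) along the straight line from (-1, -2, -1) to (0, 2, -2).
-26 - 4*E - 2*sin(2)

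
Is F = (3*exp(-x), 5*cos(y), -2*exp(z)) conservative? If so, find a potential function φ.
Yes, F is conservative. φ = -2*exp(z) + 5*sin(y) - 3*exp(-x)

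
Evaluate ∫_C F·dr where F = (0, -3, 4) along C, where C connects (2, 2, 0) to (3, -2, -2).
4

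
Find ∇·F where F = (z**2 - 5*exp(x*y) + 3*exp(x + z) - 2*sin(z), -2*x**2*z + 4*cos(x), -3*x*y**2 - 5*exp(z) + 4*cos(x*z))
-4*x*sin(x*z) - 5*y*exp(x*y) - 5*exp(z) + 3*exp(x + z)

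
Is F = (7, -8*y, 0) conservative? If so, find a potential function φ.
Yes, F is conservative. φ = 7*x - 4*y**2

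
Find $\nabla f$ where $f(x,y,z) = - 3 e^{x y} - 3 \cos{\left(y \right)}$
(-3*y*exp(x*y), -3*x*exp(x*y) + 3*sin(y), 0)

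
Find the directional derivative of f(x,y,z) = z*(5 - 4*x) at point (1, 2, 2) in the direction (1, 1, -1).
-3*sqrt(3)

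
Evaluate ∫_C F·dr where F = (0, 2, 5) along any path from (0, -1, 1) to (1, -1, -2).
-15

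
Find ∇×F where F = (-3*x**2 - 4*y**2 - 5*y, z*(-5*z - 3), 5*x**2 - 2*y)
(10*z + 1, -10*x, 8*y + 5)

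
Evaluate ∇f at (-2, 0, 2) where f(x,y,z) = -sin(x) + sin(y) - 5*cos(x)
(-5*sin(2) - cos(2), 1, 0)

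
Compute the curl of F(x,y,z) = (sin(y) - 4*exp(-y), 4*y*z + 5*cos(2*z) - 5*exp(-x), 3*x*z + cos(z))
(-4*y + 10*sin(2*z), -3*z, -cos(y) - 4*exp(-y) + 5*exp(-x))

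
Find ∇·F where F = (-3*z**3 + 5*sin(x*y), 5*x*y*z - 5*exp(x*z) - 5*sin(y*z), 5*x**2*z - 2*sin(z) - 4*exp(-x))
5*x**2 + 5*x*z + 5*y*cos(x*y) - 5*z*cos(y*z) - 2*cos(z)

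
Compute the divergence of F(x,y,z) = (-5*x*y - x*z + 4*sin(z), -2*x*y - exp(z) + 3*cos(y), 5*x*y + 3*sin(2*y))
-2*x - 5*y - z - 3*sin(y)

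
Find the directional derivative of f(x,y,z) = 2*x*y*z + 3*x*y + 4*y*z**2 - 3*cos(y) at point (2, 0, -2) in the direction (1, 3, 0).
21*sqrt(10)/5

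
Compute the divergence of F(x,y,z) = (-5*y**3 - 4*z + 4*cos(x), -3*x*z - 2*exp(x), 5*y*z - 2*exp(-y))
5*y - 4*sin(x)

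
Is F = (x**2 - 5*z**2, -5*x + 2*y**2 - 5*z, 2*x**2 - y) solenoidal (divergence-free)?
No, ∇·F = 2*x + 4*y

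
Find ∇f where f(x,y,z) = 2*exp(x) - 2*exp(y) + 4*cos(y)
(2*exp(x), -2*exp(y) - 4*sin(y), 0)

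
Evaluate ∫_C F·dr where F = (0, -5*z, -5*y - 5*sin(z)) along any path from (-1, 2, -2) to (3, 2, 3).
-50 + 5*cos(3) - 5*cos(2)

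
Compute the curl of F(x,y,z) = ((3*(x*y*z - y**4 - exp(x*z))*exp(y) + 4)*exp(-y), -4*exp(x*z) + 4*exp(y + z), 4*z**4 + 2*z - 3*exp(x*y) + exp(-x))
(-3*x*exp(x*y) + 4*x*exp(x*z) - 4*exp(y + z), (3*(x*y - x*exp(x*z) + y*exp(x*y))*exp(x) + 1)*exp(-x), -3*x*z + 12*y**3 - 4*z*exp(x*z) + 4*exp(-y))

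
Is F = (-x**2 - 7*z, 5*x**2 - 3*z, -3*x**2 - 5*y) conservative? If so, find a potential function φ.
No, ∇×F = (-2, 6*x - 7, 10*x) ≠ 0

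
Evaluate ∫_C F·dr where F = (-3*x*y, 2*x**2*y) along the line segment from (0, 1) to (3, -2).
36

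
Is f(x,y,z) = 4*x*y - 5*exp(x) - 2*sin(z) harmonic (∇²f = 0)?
No, ∇²f = -5*exp(x) + 2*sin(z)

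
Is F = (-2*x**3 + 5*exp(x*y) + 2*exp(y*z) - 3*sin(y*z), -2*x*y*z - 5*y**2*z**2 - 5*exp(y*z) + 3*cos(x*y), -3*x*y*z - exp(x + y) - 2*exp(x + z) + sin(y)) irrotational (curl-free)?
No, ∇×F = (2*x*y - 3*x*z + 10*y**2*z + 5*y*exp(y*z) - exp(x + y) + cos(y), 3*y*z + 2*y*exp(y*z) - 3*y*cos(y*z) + exp(x + y) + 2*exp(x + z), -5*x*exp(x*y) - 2*y*z - 3*y*sin(x*y) - 2*z*exp(y*z) + 3*z*cos(y*z))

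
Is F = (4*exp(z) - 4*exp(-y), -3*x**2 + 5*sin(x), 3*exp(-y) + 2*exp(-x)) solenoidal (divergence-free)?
Yes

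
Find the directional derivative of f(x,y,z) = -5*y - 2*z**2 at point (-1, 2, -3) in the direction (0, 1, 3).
31*sqrt(10)/10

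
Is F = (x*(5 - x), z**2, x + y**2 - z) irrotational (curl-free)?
No, ∇×F = (2*y - 2*z, -1, 0)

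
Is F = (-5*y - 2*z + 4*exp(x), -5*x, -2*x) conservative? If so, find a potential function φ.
Yes, F is conservative. φ = -5*x*y - 2*x*z + 4*exp(x)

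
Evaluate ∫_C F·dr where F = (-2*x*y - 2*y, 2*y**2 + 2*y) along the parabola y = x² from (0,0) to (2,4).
136/3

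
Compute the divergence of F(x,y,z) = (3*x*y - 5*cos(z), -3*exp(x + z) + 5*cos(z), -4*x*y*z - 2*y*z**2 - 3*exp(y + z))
-4*x*y - 4*y*z + 3*y - 3*exp(y + z)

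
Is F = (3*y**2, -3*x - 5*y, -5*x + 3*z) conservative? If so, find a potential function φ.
No, ∇×F = (0, 5, -6*y - 3) ≠ 0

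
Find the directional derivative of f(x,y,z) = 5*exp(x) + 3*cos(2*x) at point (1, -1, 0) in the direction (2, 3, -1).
sqrt(14)*(-6*sin(2) + 5*E)/7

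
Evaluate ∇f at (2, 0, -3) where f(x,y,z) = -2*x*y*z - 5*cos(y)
(0, 12, 0)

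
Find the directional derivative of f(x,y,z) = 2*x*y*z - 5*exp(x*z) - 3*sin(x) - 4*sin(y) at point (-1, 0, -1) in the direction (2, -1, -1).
sqrt(6)*(-6*cos(1) + 2 + 5*E)/6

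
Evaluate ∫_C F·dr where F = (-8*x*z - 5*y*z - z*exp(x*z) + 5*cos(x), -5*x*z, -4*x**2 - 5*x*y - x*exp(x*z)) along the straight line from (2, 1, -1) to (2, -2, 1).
-22 - 2*sinh(2)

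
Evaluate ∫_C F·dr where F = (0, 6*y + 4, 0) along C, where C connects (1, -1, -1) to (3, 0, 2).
1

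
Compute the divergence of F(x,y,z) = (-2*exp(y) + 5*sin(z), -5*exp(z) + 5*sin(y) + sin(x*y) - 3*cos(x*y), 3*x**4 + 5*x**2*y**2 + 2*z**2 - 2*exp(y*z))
3*x*sin(x*y) + x*cos(x*y) - 2*y*exp(y*z) + 4*z + 5*cos(y)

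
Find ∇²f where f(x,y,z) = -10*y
0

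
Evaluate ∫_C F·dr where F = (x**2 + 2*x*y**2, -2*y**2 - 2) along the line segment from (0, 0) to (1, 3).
-115/6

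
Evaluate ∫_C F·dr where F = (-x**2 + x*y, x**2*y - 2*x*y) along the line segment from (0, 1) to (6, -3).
-46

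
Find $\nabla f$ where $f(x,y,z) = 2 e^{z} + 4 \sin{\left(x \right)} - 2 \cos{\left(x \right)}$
(2*sin(x) + 4*cos(x), 0, 2*exp(z))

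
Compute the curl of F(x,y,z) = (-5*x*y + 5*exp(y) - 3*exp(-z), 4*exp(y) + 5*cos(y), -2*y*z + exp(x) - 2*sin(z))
(-2*z, -exp(x) + 3*exp(-z), 5*x - 5*exp(y))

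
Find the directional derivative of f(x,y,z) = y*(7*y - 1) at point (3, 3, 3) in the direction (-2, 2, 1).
82/3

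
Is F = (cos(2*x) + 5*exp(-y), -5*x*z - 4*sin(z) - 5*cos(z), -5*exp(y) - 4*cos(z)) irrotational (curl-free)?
No, ∇×F = (5*x - 5*exp(y) - 5*sin(z) + 4*cos(z), 0, -5*z + 5*exp(-y))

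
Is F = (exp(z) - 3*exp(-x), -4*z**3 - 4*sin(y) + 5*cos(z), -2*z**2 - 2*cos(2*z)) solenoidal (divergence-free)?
No, ∇·F = (4*(-z + sin(2*z) - cos(y))*exp(x) + 3)*exp(-x)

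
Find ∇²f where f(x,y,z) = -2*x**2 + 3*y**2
2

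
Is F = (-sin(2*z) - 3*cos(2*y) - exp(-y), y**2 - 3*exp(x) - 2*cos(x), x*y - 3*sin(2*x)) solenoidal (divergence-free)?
No, ∇·F = 2*y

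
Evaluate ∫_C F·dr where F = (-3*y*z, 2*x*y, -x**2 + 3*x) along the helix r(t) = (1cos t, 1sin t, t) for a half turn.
-pi/2 + 4/3 + 3*pi**2/4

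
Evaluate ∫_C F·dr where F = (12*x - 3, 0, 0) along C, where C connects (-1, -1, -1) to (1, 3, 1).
-6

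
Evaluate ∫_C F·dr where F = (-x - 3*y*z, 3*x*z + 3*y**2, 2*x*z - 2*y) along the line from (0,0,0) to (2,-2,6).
50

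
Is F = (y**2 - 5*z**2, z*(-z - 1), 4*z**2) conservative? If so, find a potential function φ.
No, ∇×F = (2*z + 1, -10*z, -2*y) ≠ 0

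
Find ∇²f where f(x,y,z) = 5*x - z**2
-2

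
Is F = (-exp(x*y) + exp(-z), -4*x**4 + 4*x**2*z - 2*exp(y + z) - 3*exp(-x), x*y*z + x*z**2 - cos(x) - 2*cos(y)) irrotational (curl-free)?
No, ∇×F = (-4*x**2 + x*z + 2*exp(y + z) + 2*sin(y), -y*z - z**2 - sin(x) - exp(-z), -16*x**3 + 8*x*z + x*exp(x*y) + 3*exp(-x))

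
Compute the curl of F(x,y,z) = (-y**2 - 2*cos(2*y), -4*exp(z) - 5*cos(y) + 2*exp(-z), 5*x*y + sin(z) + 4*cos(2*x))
(5*x + 4*exp(z) + 2*exp(-z), -5*y + 8*sin(2*x), 2*y - 4*sin(2*y))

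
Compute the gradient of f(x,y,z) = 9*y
(0, 9, 0)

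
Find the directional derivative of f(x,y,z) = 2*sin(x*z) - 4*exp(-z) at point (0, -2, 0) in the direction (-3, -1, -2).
-4*sqrt(14)/7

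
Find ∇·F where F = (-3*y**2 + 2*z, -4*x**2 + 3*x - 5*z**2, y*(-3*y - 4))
0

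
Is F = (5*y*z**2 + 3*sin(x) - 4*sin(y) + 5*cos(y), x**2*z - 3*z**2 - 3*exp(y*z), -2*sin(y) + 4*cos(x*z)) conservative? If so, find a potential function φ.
No, ∇×F = (-x**2 + 3*y*exp(y*z) + 6*z - 2*cos(y), 2*z*(5*y + 2*sin(x*z)), 2*x*z - 5*z**2 + 5*sin(y) + 4*cos(y)) ≠ 0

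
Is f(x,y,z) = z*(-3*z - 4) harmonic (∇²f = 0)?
No, ∇²f = -6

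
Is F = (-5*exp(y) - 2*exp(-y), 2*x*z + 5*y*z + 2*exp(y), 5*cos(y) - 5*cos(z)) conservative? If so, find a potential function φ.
No, ∇×F = (-2*x - 5*y - 5*sin(y), 0, 2*z + 5*exp(y) - 2*exp(-y)) ≠ 0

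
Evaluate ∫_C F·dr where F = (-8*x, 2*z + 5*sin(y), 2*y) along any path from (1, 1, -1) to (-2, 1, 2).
-6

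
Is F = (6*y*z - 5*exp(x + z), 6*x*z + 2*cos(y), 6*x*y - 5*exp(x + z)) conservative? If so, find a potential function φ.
Yes, F is conservative. φ = 6*x*y*z - 5*exp(x + z) + 2*sin(y)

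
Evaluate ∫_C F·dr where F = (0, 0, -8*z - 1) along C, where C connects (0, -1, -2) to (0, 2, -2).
0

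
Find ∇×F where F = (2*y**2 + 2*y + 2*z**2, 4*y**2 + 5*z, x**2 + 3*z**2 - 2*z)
(-5, -2*x + 4*z, -4*y - 2)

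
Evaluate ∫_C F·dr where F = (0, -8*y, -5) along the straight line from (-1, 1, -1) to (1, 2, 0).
-17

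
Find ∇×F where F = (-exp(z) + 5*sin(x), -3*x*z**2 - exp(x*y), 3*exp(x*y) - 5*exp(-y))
(6*x*z + 3*x*exp(x*y) + 5*exp(-y), -3*y*exp(x*y) - exp(z), -y*exp(x*y) - 3*z**2)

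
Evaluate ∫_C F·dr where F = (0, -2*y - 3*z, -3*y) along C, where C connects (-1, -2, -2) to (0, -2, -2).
0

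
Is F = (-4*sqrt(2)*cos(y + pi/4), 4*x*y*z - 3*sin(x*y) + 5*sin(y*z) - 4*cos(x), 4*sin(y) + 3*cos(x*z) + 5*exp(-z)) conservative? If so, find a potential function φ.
No, ∇×F = (-4*x*y - 5*y*cos(y*z) + 4*cos(y), 3*z*sin(x*z), 4*y*z - 3*y*cos(x*y) + 4*sin(x) - 4*sqrt(2)*sin(y + pi/4)) ≠ 0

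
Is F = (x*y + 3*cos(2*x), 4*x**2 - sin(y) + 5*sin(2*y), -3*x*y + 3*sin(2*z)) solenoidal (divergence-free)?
No, ∇·F = y - 6*sin(2*x) - cos(y) + 10*cos(2*y) + 6*cos(2*z)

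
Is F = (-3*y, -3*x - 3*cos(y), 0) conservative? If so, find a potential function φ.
Yes, F is conservative. φ = -3*x*y - 3*sin(y)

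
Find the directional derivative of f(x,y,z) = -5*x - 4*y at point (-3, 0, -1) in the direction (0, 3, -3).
-2*sqrt(2)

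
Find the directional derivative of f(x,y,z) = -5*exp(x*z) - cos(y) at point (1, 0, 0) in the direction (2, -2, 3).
-15*sqrt(17)/17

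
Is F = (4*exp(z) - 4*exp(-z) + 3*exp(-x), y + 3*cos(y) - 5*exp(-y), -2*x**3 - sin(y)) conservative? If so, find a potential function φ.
No, ∇×F = (-cos(y), 6*x**2 + 8*cosh(z), 0) ≠ 0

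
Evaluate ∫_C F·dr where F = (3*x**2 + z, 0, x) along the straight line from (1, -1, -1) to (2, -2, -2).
4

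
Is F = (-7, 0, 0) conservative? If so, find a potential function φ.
Yes, F is conservative. φ = -7*x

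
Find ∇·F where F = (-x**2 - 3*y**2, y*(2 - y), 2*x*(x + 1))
-2*x - 2*y + 2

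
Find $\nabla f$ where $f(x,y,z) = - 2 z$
(0, 0, -2)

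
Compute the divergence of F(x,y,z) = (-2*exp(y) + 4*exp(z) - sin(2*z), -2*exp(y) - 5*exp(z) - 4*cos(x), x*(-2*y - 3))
-2*exp(y)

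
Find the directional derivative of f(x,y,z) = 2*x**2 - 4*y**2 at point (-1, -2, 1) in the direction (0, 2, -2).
8*sqrt(2)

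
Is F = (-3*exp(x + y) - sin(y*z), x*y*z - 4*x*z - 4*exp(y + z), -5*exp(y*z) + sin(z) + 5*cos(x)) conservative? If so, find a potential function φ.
No, ∇×F = (-x*y + 4*x - 5*z*exp(y*z) + 4*exp(y + z), -y*cos(y*z) + 5*sin(x), y*z + z*cos(y*z) - 4*z + 3*exp(x + y)) ≠ 0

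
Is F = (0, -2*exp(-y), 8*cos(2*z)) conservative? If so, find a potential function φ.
Yes, F is conservative. φ = 4*sin(2*z) + 2*exp(-y)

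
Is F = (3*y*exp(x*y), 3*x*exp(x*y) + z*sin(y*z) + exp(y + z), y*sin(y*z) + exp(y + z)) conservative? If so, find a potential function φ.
Yes, F is conservative. φ = 3*exp(x*y) + exp(y + z) - cos(y*z)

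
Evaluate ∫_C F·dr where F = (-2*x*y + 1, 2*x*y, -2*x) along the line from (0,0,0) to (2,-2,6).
2/3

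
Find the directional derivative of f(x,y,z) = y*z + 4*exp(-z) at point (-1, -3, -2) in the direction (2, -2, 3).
sqrt(17)*(-12*exp(2) - 5)/17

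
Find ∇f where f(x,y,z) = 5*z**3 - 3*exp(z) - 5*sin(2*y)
(0, -10*cos(2*y), 15*z**2 - 3*exp(z))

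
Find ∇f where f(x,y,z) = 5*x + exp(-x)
(5 - exp(-x), 0, 0)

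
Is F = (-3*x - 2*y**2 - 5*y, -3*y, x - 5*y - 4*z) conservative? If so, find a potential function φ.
No, ∇×F = (-5, -1, 4*y + 5) ≠ 0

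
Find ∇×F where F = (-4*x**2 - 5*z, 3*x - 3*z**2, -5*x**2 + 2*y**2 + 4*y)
(4*y + 6*z + 4, 10*x - 5, 3)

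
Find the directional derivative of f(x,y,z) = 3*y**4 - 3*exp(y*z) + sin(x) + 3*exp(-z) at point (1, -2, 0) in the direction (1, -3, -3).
sqrt(19)*(cos(1) + 279)/19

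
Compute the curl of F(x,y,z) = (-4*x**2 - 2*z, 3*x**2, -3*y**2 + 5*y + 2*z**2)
(5 - 6*y, -2, 6*x)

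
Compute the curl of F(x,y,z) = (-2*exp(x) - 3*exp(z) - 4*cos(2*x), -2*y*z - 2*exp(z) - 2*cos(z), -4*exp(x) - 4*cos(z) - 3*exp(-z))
(2*y + 2*exp(z) - 2*sin(z), 4*exp(x) - 3*exp(z), 0)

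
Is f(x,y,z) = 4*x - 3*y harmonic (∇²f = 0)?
Yes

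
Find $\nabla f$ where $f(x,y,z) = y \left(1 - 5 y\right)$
(0, 1 - 10*y, 0)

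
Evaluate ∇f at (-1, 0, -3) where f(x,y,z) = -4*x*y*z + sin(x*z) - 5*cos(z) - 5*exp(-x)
(-3*cos(3) + 5*E, -12, -5*sin(3) - cos(3))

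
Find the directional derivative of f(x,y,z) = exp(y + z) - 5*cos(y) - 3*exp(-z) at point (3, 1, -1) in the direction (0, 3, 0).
1 + 5*sin(1)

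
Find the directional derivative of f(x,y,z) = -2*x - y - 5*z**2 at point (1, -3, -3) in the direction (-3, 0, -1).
-12*sqrt(10)/5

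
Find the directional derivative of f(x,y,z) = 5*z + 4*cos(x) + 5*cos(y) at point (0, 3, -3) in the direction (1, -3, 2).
5*sqrt(14)*(3*sin(3) + 2)/14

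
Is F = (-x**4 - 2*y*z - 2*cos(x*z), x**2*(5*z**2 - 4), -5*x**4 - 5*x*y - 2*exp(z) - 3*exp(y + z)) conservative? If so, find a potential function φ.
No, ∇×F = (-10*x**2*z - 5*x - 3*exp(y + z), 20*x**3 + 2*x*sin(x*z) + 3*y, 2*x*(5*z**2 - 4) + 2*z) ≠ 0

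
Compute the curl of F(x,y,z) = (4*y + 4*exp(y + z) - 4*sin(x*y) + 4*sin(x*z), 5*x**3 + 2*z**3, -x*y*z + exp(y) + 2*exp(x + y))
(-x*z - 6*z**2 + exp(y) + 2*exp(x + y), 4*x*cos(x*z) + y*z - 2*exp(x + y) + 4*exp(y + z), 15*x**2 + 4*x*cos(x*y) - 4*exp(y + z) - 4)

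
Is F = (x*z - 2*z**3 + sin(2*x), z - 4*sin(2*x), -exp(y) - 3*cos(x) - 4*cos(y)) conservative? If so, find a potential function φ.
No, ∇×F = (-exp(y) + 4*sin(y) - 1, x - 6*z**2 - 3*sin(x), -8*cos(2*x)) ≠ 0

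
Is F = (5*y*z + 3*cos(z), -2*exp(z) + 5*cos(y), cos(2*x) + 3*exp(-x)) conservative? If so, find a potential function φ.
No, ∇×F = (2*exp(z), 5*y + 2*sin(2*x) - 3*sin(z) + 3*exp(-x), -5*z) ≠ 0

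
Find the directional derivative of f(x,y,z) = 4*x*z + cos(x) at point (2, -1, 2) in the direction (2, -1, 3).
sqrt(14)*(20 - sin(2))/7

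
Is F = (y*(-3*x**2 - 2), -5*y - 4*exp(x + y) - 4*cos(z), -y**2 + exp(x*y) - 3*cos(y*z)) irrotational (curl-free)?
No, ∇×F = (x*exp(x*y) - 2*y + 3*z*sin(y*z) - 4*sin(z), -y*exp(x*y), 3*x**2 - 4*exp(x + y) + 2)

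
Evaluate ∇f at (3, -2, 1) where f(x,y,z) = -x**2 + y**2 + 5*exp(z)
(-6, -4, 5*E)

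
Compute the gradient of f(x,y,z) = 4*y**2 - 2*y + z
(0, 8*y - 2, 1)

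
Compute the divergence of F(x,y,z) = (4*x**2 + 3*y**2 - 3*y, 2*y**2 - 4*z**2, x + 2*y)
8*x + 4*y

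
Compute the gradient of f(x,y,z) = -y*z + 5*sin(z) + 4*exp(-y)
(0, -z - 4*exp(-y), -y + 5*cos(z))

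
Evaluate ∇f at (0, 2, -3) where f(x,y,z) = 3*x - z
(3, 0, -1)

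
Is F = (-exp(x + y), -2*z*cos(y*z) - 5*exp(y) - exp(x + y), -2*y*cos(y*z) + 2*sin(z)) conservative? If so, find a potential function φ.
Yes, F is conservative. φ = -5*exp(y) - exp(x + y) - 2*sin(y*z) - 2*cos(z)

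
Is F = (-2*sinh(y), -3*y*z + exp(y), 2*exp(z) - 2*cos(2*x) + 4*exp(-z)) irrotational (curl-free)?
No, ∇×F = (3*y, -4*sin(2*x), 2*cosh(y))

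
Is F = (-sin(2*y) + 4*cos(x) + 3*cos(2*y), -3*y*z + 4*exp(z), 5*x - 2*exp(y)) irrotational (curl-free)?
No, ∇×F = (3*y - 2*exp(y) - 4*exp(z), -5, 6*sin(2*y) + 2*cos(2*y))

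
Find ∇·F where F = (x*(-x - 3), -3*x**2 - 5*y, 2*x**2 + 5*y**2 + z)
-2*x - 7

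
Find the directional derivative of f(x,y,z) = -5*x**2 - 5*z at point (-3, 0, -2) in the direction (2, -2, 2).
25*sqrt(3)/3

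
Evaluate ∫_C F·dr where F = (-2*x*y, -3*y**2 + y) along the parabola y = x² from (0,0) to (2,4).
-64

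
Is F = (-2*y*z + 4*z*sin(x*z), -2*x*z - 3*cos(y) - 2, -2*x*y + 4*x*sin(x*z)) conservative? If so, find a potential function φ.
Yes, F is conservative. φ = -2*x*y*z - 2*y - 3*sin(y) - 4*cos(x*z)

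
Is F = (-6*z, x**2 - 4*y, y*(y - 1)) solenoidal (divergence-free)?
No, ∇·F = -4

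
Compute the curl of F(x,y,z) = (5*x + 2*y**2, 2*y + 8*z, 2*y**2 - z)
(4*y - 8, 0, -4*y)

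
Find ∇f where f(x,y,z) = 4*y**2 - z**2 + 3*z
(0, 8*y, 3 - 2*z)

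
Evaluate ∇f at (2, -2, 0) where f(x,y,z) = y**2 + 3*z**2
(0, -4, 0)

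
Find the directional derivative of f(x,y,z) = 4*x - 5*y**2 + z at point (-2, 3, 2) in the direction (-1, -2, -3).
53*sqrt(14)/14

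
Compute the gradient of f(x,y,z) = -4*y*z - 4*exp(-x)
(4*exp(-x), -4*z, -4*y)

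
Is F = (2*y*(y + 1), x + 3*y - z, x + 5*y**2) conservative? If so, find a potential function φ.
No, ∇×F = (10*y + 1, -1, -4*y - 1) ≠ 0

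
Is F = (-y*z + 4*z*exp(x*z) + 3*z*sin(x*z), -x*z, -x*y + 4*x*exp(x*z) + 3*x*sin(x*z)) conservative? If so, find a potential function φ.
Yes, F is conservative. φ = -x*y*z + 4*exp(x*z) - 3*cos(x*z)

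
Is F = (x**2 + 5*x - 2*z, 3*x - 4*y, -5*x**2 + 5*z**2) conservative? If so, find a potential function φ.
No, ∇×F = (0, 10*x - 2, 3) ≠ 0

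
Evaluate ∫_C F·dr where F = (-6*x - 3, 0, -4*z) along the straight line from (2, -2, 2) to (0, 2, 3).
8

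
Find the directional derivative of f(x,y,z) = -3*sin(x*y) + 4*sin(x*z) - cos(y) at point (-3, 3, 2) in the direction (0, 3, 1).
3*sqrt(10)*(9*cos(9) - 4*cos(6) + sin(3))/10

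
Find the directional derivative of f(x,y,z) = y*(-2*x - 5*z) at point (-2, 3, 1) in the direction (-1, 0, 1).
-9*sqrt(2)/2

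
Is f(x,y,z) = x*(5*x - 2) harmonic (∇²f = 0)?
No, ∇²f = 10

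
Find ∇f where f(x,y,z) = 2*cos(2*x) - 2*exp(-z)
(-4*sin(2*x), 0, 2*exp(-z))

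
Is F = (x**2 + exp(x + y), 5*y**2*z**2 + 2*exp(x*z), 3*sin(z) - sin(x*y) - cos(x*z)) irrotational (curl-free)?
No, ∇×F = (-2*x*exp(x*z) - x*cos(x*y) - 10*y**2*z, y*cos(x*y) - z*sin(x*z), 2*z*exp(x*z) - exp(x + y))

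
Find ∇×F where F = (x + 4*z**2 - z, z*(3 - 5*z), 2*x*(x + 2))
(10*z - 3, -4*x + 8*z - 5, 0)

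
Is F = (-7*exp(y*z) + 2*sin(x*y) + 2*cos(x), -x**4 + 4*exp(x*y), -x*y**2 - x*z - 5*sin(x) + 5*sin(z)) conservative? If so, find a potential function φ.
No, ∇×F = (-2*x*y, y**2 - 7*y*exp(y*z) + z + 5*cos(x), -4*x**3 - 2*x*cos(x*y) + 4*y*exp(x*y) + 7*z*exp(y*z)) ≠ 0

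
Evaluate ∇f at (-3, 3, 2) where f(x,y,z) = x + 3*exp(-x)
(1 - 3*exp(3), 0, 0)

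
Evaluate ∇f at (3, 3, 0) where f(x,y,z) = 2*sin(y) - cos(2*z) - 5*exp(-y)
(0, 2*cos(3) + 5*exp(-3), 0)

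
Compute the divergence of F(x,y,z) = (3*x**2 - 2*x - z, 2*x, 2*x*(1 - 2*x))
6*x - 2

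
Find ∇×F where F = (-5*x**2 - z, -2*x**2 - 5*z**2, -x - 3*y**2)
(-6*y + 10*z, 0, -4*x)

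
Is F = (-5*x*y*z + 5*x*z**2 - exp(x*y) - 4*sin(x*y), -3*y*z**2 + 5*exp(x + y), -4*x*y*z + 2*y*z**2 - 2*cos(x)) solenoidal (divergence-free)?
No, ∇·F = -4*x*y - y*z - y*exp(x*y) - 4*y*cos(x*y) + 2*z**2 + 5*exp(x + y)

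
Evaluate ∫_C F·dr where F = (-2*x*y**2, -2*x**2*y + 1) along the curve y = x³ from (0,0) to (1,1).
0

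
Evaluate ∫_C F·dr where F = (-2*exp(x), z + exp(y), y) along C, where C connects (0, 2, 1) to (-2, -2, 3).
-2*cosh(2) - 6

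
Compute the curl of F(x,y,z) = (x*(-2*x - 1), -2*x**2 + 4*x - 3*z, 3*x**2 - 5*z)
(3, -6*x, 4 - 4*x)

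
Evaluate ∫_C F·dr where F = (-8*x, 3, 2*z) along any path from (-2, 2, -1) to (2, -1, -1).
-9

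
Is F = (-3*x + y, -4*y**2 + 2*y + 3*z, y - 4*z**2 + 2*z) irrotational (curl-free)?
No, ∇×F = (-2, 0, -1)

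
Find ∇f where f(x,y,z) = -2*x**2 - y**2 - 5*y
(-4*x, -2*y - 5, 0)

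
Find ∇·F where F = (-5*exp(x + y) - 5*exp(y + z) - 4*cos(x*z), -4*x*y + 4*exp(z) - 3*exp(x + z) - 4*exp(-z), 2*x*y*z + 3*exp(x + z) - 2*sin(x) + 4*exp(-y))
2*x*y - 4*x + 4*z*sin(x*z) - 5*exp(x + y) + 3*exp(x + z)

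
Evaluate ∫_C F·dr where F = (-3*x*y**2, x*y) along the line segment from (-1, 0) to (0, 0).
0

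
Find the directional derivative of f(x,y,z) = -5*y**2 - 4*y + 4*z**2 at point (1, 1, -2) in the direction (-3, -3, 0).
7*sqrt(2)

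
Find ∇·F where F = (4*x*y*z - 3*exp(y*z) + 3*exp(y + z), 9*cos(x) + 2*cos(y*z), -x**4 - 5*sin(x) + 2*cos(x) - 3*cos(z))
4*y*z - 2*z*sin(y*z) + 3*sin(z)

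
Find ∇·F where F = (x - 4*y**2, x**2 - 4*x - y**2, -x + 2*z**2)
-2*y + 4*z + 1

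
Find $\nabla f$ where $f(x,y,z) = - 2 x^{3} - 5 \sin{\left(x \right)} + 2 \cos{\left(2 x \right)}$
(-6*x**2 - 4*sin(2*x) - 5*cos(x), 0, 0)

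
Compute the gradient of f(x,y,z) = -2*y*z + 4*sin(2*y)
(0, -2*z + 8*cos(2*y), -2*y)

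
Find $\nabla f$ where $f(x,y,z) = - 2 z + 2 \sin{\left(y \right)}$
(0, 2*cos(y), -2)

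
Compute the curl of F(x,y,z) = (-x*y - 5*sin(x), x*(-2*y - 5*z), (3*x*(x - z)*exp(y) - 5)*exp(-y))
(5*x + 5*exp(-y), -6*x + 3*z, x - 2*y - 5*z)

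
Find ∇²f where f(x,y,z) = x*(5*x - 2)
10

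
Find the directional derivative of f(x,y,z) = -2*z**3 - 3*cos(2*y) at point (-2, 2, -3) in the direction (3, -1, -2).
3*sqrt(14)*(18 - sin(4))/7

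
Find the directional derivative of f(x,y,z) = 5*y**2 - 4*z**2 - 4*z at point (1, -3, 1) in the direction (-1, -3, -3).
126*sqrt(19)/19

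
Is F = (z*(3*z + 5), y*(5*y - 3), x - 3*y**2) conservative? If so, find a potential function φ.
No, ∇×F = (-6*y, 6*z + 4, 0) ≠ 0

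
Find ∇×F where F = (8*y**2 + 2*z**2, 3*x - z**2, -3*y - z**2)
(2*z - 3, 4*z, 3 - 16*y)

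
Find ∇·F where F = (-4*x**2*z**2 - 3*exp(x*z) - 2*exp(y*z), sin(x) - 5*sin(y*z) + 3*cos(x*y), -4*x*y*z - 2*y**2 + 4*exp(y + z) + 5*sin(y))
-4*x*y - 8*x*z**2 - 3*x*sin(x*y) - 3*z*exp(x*z) - 5*z*cos(y*z) + 4*exp(y + z)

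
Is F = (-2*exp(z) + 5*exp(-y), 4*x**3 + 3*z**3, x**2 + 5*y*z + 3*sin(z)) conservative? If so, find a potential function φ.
No, ∇×F = (z*(5 - 9*z), -2*x - 2*exp(z), 12*x**2 + 5*exp(-y)) ≠ 0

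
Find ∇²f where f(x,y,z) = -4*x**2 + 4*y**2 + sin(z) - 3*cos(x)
-sin(z) + 3*cos(x)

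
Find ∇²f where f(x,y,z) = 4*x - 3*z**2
-6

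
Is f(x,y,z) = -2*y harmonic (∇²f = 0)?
Yes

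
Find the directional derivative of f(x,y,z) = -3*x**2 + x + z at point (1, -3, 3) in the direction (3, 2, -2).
-sqrt(17)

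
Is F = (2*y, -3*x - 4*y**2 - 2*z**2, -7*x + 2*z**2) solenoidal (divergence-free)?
No, ∇·F = -8*y + 4*z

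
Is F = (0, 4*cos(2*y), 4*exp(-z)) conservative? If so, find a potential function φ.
Yes, F is conservative. φ = 2*sin(2*y) - 4*exp(-z)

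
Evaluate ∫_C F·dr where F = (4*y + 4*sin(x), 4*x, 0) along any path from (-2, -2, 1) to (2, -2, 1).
-32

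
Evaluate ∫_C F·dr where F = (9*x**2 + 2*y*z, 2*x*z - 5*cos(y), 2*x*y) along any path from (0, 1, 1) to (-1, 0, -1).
-3 + 5*sin(1)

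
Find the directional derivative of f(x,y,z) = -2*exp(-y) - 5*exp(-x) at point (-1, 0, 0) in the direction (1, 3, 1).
sqrt(11)*(6 + 5*E)/11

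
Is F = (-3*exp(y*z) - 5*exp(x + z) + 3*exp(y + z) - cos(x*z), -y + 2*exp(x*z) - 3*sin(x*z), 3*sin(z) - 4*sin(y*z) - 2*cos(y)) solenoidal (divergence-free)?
No, ∇·F = -4*y*cos(y*z) + z*sin(x*z) - 5*exp(x + z) + 3*cos(z) - 1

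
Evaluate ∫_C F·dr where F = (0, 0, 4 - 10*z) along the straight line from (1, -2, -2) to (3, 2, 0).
28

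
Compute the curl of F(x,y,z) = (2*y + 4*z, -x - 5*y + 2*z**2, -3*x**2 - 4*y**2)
(-8*y - 4*z, 6*x + 4, -3)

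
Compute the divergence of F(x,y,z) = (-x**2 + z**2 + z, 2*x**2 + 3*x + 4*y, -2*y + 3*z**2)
-2*x + 6*z + 4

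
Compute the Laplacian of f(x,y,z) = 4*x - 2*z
0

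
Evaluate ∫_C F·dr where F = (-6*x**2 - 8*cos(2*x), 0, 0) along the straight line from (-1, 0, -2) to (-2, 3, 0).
-4*sin(2) + 4*sin(4) + 14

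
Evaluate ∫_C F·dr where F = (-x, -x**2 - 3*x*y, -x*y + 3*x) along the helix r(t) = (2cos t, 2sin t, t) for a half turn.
-16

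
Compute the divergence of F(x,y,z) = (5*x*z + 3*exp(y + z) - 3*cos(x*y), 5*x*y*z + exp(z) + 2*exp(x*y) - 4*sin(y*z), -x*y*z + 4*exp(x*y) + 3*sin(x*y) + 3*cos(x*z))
-x*y + 5*x*z + 2*x*exp(x*y) - 3*x*sin(x*z) + 3*y*sin(x*y) - 4*z*cos(y*z) + 5*z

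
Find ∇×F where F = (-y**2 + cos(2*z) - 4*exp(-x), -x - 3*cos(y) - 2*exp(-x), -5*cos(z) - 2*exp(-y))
(2*exp(-y), -2*sin(2*z), 2*y - 1 + 2*exp(-x))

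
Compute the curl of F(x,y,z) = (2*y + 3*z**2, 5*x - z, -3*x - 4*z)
(1, 6*z + 3, 3)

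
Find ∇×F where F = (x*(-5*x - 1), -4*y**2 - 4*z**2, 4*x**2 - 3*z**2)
(8*z, -8*x, 0)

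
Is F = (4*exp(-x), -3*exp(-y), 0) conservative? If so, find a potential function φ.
Yes, F is conservative. φ = 3*exp(-y) - 4*exp(-x)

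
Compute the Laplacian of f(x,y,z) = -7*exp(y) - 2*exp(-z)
-7*exp(y) - 2*exp(-z)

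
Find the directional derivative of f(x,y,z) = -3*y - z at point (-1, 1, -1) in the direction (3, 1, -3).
0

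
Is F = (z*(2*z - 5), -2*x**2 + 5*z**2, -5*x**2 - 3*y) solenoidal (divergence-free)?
Yes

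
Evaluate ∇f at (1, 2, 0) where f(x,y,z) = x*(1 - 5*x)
(-9, 0, 0)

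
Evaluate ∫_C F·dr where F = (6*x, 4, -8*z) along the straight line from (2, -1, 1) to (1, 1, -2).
-13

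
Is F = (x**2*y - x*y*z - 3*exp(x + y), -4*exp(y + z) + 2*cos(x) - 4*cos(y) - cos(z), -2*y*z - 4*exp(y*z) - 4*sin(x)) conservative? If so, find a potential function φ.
No, ∇×F = (-4*z*exp(y*z) - 2*z + 4*exp(y + z) - sin(z), -x*y + 4*cos(x), -x**2 + x*z + 3*exp(x + y) - 2*sin(x)) ≠ 0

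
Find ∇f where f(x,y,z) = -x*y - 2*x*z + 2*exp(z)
(-y - 2*z, -x, -2*x + 2*exp(z))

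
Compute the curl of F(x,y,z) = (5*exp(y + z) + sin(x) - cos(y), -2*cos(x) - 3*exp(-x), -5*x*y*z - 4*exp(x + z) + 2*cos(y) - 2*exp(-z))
(-5*x*z - 2*sin(y), 5*y*z + 4*exp(x + z) + 5*exp(y + z), -5*exp(y + z) + 2*sin(x) - sin(y) + 3*exp(-x))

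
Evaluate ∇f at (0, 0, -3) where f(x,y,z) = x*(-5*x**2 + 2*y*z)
(0, 0, 0)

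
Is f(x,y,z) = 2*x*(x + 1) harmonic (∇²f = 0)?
No, ∇²f = 4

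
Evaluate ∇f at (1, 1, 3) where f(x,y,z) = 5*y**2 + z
(0, 10, 1)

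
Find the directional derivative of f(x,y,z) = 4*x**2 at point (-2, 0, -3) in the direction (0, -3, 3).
0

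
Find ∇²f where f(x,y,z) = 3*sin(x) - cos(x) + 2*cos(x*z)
-2*x**2*cos(x*z) - 2*z**2*cos(x*z) - 3*sin(x) + cos(x)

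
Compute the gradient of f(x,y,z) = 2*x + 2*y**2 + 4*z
(2, 4*y, 4)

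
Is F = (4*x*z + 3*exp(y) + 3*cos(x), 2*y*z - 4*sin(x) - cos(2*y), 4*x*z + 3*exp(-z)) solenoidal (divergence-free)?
No, ∇·F = 4*x + 6*z - 3*sin(x) + 2*sin(2*y) - 3*exp(-z)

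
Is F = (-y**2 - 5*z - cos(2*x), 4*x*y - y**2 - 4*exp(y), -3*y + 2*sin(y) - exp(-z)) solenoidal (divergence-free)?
No, ∇·F = 4*x - 2*y - 4*exp(y) + 2*sin(2*x) + exp(-z)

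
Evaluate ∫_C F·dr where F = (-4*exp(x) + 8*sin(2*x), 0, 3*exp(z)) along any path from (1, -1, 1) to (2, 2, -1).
-4*exp(2) + 4*cos(2) + 3*exp(-1) - 4*cos(4) + E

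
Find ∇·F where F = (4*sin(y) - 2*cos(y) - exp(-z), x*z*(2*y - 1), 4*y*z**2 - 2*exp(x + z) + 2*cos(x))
2*x*z + 8*y*z - 2*exp(x + z)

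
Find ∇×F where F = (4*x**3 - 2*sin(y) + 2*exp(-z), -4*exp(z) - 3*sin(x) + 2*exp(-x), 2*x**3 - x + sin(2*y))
(4*exp(z) + 2*cos(2*y), -6*x**2 + 1 - 2*exp(-z), -3*cos(x) + 2*cos(y) - 2*exp(-x))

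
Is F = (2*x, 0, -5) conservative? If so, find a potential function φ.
Yes, F is conservative. φ = x**2 - 5*z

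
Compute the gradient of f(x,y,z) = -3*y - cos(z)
(0, -3, sin(z))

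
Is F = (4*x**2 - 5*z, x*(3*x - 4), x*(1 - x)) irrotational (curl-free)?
No, ∇×F = (0, 2*x - 6, 6*x - 4)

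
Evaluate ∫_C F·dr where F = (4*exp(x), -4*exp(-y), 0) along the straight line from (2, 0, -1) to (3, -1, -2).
-4*exp(2) - 4 + 4*E + 4*exp(3)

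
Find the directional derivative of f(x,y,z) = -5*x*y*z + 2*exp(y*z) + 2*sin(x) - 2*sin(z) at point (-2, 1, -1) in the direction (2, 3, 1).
sqrt(14)*(-5*E + 2*E*cos(2) - 2 - E*cos(1))*exp(-1)/7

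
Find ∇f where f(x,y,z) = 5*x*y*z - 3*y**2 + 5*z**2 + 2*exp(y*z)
(5*y*z, 5*x*z - 6*y + 2*z*exp(y*z), 5*x*y + 2*y*exp(y*z) + 10*z)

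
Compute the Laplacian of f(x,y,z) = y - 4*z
0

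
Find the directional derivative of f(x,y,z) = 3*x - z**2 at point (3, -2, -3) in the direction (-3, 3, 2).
3*sqrt(22)/22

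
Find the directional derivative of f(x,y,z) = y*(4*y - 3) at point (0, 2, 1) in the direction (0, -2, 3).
-2*sqrt(13)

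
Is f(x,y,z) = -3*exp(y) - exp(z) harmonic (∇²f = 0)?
No, ∇²f = -3*exp(y) - exp(z)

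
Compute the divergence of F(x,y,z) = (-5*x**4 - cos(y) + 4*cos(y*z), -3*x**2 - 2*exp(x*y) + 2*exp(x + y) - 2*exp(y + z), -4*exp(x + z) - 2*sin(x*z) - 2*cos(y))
-20*x**3 - 2*x*exp(x*y) - 2*x*cos(x*z) + 2*exp(x + y) - 4*exp(x + z) - 2*exp(y + z)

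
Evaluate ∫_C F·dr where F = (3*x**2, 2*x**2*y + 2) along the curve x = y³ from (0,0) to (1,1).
13/4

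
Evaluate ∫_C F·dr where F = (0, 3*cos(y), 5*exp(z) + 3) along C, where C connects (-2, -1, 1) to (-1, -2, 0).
-5*E - 3*sin(2) + 2 + 3*sin(1)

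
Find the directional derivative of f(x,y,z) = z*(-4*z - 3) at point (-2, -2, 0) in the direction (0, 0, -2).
3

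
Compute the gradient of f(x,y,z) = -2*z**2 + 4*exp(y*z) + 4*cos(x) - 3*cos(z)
(-4*sin(x), 4*z*exp(y*z), 4*y*exp(y*z) - 4*z + 3*sin(z))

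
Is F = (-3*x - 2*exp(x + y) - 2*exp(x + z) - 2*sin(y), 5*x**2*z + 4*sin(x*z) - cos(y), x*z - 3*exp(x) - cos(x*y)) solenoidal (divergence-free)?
No, ∇·F = x - 2*exp(x + y) - 2*exp(x + z) + sin(y) - 3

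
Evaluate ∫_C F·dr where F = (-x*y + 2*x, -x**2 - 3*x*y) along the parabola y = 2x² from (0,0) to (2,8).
-868/5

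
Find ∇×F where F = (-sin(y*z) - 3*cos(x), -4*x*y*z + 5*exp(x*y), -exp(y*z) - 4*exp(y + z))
(4*x*y - z*exp(y*z) - 4*exp(y + z), -y*cos(y*z), -4*y*z + 5*y*exp(x*y) + z*cos(y*z))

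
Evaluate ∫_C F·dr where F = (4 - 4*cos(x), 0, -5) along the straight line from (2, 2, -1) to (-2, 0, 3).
-36 + 8*sin(2)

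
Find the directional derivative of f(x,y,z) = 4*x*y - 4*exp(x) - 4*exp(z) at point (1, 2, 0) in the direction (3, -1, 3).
4*sqrt(19)*(2 - 3*E)/19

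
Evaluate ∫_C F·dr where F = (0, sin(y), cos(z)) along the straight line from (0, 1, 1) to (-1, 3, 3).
sqrt(2)*(cos(pi/4 + 1) - cos(pi/4 + 3))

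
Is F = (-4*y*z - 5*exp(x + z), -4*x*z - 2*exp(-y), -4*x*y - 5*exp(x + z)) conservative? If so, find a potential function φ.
Yes, F is conservative. φ = -4*x*y*z - 5*exp(x + z) + 2*exp(-y)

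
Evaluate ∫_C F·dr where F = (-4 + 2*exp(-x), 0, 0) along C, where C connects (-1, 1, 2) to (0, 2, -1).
-6 + 2*E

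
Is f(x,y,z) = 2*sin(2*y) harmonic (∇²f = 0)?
No, ∇²f = -8*sin(2*y)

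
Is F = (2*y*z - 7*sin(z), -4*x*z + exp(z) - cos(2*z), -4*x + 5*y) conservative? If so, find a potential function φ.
No, ∇×F = (4*x - exp(z) - 2*sin(2*z) + 5, 2*y - 7*cos(z) + 4, -6*z) ≠ 0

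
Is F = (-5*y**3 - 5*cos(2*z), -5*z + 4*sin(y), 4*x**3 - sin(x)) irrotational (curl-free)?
No, ∇×F = (5, -12*x**2 + 10*sin(2*z) + cos(x), 15*y**2)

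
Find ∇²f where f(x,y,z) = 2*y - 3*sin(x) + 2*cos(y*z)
-2*y**2*cos(y*z) - 2*z**2*cos(y*z) + 3*sin(x)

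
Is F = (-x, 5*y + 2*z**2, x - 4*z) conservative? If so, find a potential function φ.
No, ∇×F = (-4*z, -1, 0) ≠ 0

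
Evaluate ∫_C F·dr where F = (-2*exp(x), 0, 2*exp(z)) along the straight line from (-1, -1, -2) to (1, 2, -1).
2*(-exp(3) - 1 + 2*E)*exp(-2)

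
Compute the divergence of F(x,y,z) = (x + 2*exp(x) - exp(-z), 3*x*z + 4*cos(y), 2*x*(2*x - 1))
2*exp(x) - 4*sin(y) + 1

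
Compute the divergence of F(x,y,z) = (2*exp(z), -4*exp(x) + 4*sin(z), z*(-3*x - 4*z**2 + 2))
-3*x - 12*z**2 + 2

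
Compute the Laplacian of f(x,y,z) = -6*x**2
-12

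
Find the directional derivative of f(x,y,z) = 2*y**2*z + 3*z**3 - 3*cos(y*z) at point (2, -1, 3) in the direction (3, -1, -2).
sqrt(14)*(-154 + 3*sin(3))/14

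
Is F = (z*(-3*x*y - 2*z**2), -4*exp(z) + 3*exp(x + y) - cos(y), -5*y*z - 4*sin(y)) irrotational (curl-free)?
No, ∇×F = (-5*z + 4*exp(z) - 4*cos(y), -3*x*y - 6*z**2, 3*x*z + 3*exp(x + y))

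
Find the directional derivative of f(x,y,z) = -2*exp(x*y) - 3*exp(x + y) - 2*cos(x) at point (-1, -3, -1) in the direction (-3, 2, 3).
sqrt(22)*(-14*exp(7) + 3 + 6*exp(4)*sin(1))*exp(-4)/22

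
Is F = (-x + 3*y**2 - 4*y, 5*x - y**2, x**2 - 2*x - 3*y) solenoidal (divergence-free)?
No, ∇·F = -2*y - 1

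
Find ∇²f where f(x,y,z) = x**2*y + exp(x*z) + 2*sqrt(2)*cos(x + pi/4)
x**2*exp(x*z) + 2*y + z**2*exp(x*z) - 2*sqrt(2)*cos(x + pi/4)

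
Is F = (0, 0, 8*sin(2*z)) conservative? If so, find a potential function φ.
Yes, F is conservative. φ = -4*cos(2*z)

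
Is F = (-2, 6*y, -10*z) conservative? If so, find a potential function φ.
Yes, F is conservative. φ = -2*x + 3*y**2 - 5*z**2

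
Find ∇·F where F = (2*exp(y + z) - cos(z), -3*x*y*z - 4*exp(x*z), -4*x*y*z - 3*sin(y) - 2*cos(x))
x*(-4*y - 3*z)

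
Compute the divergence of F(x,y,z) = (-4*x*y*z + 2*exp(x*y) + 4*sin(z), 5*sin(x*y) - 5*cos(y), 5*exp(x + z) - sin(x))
5*x*cos(x*y) - 4*y*z + 2*y*exp(x*y) + 5*exp(x + z) + 5*sin(y)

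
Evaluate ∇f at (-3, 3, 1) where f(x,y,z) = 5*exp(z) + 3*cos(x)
(3*sin(3), 0, 5*E)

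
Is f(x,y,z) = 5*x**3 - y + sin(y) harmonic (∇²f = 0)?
No, ∇²f = 30*x - sin(y)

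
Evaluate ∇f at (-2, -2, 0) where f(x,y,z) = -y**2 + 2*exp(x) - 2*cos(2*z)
(2*exp(-2), 4, 0)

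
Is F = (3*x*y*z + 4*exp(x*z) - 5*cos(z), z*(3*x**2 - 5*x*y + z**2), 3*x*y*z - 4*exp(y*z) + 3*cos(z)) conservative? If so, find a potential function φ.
No, ∇×F = (-3*x**2 + 5*x*y + 3*x*z - 3*z**2 - 4*z*exp(y*z), 3*x*y + 4*x*exp(x*z) - 3*y*z + 5*sin(z), z*(3*x - 5*y)) ≠ 0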